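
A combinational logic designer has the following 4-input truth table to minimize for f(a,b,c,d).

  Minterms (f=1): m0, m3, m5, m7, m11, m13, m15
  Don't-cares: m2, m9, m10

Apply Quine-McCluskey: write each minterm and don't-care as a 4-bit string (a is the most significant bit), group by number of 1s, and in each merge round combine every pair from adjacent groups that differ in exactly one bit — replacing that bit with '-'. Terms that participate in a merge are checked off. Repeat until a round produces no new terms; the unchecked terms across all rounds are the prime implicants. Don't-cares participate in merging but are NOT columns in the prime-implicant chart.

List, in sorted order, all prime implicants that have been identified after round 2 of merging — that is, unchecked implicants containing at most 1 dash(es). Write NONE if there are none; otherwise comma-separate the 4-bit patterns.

00-0

[col 0] 0000*, 0010*, 0011*, 0101*, 0111*, 1001*, 1010*, 1011*, 1101*, 1111*
[col 1] -010*, -011*, -101*, -111*, 0-11*, 00-0, 001-*, 01-1*, 1-01*, 1-11*, 10-1*, 101-*, 11-1*
[col 2] --11, -01-, -1-1, 1--1
Prime implicants: --11, -01-, -1-1, 00-0, 1--1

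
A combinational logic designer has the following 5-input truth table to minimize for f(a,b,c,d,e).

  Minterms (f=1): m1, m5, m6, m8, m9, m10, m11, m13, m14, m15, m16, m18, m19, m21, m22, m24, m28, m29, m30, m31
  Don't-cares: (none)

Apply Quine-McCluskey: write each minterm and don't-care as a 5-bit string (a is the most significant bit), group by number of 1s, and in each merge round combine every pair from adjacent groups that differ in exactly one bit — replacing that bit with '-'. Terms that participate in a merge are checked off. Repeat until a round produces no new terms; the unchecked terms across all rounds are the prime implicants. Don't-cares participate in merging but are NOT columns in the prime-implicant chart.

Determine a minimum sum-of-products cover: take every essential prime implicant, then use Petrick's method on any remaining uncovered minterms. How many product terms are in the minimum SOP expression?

[col 0] 00001*, 00101*, 00110*, 01000*, 01001*, 01010*, 01011*, 01101*, 01110*, 01111*, 10000*, 10010*, 10011*, 10101*, 10110*, 11000*, 11100*, 11101*, 11110*, 11111*
[col 1] -0101*, -0110*, -1000, -1101*, -1110*, -1111*, 0-001*, 0-101*, 0-110*, 00-01*, 01-01*, 01-10*, 01-11*, 010-0*, 010-1*, 0100-*, 0101-*, 011-1*, 0111-*, 1-000, 1-101*, 1-110*, 10-10, 100-0, 1001-, 11-00, 111-0*, 111-1*, 1110-*, 1111-*
[col 2] --101, --110, -11-1, -111-, 0--01, 01--1, 01-1-, 010--, 111--
Prime implicants: --101, --110, -1000, -11-1, -111-, 0--01, 01--1, 01-1-, 010--, 1-000, 10-10, 100-0, 1001-, 11-00, 111--
PI chart (minterm → PIs covering it):
  1 | 0--01  (sole → essential)
  5 | --101,0--01
  6 | --110  (sole → essential)
  8 | -1000,010--
  9 | 0--01,01--1,010--
  10 | 01-1-,010--
  11 | 01--1,01-1-,010--
  13 | --101,-11-1,0--01,01--1
  14 | --110,-111-,01-1-
  15 | -11-1,-111-,01--1,01-1-
  16 | 1-000,100-0
  18 | 10-10,100-0,1001-
  19 | 1001-  (sole → essential)
  21 | --101  (sole → essential)
  22 | --110,10-10
  24 | -1000,1-000,11-00
  28 | 11-00,111--
  29 | --101,-11-1,111--
  30 | --110,-111-,111--
  31 | -11-1,-111-,111--
Essential prime implicants: --101, --110, 0--01, 1001-
Petrick residual → -1000, 01-1-, 1-000, 111--
Minimum SOP uses 8 PIs: cd'e + cde' + bc'd'e' + a'd'e + a'bd + ac'd'e' + ab'c'd + abc

8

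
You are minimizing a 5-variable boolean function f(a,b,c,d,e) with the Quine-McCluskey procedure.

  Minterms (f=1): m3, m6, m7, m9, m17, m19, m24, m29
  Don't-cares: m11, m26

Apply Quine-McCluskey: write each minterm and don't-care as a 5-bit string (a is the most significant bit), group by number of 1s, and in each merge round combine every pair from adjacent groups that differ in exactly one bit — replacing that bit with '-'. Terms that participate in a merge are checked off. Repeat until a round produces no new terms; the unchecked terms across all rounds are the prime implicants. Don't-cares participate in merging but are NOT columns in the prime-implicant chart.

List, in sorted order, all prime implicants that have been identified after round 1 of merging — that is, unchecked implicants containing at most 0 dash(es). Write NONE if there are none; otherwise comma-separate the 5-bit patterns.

11101

[col 0] 00011*, 00110*, 00111*, 01001*, 01011*, 10001*, 10011*, 11000*, 11010*, 11101
[col 1] -0011, 0-011, 00-11, 0011-, 010-1, 100-1, 110-0
Prime implicants: -0011, 0-011, 00-11, 0011-, 010-1, 100-1, 110-0, 11101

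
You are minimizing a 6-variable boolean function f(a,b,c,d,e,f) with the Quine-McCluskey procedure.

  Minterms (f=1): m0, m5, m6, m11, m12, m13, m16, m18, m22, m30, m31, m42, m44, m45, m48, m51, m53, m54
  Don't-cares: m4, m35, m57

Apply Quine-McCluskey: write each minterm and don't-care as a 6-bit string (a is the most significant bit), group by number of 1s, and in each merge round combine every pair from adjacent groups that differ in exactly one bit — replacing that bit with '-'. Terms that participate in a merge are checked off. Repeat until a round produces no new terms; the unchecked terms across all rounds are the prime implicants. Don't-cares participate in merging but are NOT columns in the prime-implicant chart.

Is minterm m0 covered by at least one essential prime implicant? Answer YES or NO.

NO

size-2^0 implicants → 000000(✓)  000100(✓)  000101(✓)  000110(✓)  001011  001100(✓)  001101(✓)  010000(✓)  010010(✓)  010110(✓)  011110(✓)  011111(✓)  100011(✓)  101010  101100(✓)  101101(✓)  110000(✓)  110011(✓)  110101  110110(✓)  111001
size-2^1 implicants → -01100(✓)  -01101(✓)  -10000  -10110  0-0000  0-0110  00-100(✓)  00-101(✓)  000-00  0001-0  00010-(✓)  00110-(✓)  01-110  010-10  0100-0  01111-  1-0011  10110-(✓)
size-2^2 implicants → -0110-  00-10-
Unchecked terms (primes): -0110-, -10000, -10110, 0-0000, 0-0110, 00-10-, 000-00, 0001-0, 001011, 01-110, 010-10, 0100-0, 01111-, 1-0011, 101010, 110101, 111001
Minterm coverage:
  m0 ⊆ 0-0000,000-00
  m5 ⊆ 00-10- [E]
  m6 ⊆ 0-0110,0001-0
  m11 ⊆ 001011 [E]
  m12 ⊆ -0110-,00-10-
  m13 ⊆ -0110-,00-10-
  m16 ⊆ -10000,0-0000,0100-0
  m18 ⊆ 010-10,0100-0
  m22 ⊆ -10110,0-0110,01-110,010-10
  m30 ⊆ 01-110,01111-
  m31 ⊆ 01111- [E]
  m42 ⊆ 101010 [E]
  m44 ⊆ -0110- [E]
  m45 ⊆ -0110- [E]
  m48 ⊆ -10000 [E]
  m51 ⊆ 1-0011 [E]
  m53 ⊆ 110101 [E]
  m54 ⊆ -10110 [E]
E = {-0110-, -10000, -10110, 00-10-, 001011, 01111-, 1-0011, 101010, 110101}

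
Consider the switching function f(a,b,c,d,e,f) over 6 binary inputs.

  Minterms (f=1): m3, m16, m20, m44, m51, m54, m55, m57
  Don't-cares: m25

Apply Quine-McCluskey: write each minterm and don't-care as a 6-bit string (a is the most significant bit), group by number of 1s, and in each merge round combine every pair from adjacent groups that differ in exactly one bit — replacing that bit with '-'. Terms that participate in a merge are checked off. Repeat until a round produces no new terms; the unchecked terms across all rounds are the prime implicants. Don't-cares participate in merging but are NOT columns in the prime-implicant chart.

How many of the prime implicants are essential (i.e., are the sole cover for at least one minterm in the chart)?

size-2^0 implicants → 000011  010000(✓)  010100(✓)  011001(✓)  101100  110011(✓)  110110(✓)  110111(✓)  111001(✓)
size-2^1 implicants → -11001  010-00  110-11  11011-
Unchecked terms (primes): -11001, 000011, 010-00, 101100, 110-11, 11011-
Minterm coverage:
  m3 ⊆ 000011 [E]
  m16 ⊆ 010-00 [E]
  m20 ⊆ 010-00 [E]
  m44 ⊆ 101100 [E]
  m51 ⊆ 110-11 [E]
  m54 ⊆ 11011- [E]
  m55 ⊆ 110-11,11011-
  m57 ⊆ -11001 [E]
E = {-11001, 000011, 010-00, 101100, 110-11, 11011-}

6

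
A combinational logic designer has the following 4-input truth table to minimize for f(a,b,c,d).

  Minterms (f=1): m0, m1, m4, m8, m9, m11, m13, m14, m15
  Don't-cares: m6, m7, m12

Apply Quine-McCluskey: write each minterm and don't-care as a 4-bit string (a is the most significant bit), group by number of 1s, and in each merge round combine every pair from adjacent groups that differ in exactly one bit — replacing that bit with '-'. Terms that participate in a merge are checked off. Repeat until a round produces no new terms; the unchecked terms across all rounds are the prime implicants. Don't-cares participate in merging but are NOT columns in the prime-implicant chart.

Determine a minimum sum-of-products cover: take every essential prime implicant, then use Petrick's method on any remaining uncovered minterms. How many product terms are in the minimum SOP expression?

Round 0: 0000✓ 0001✓ 0100✓ 0110✓ 0111✓ 1000✓ 1001✓ 1011✓ 1100✓ 1101✓ 1110✓ 1111✓
Round 1: -000✓ -001✓ -100✓ -110✓ -111✓ 0-00✓ 000-✓ 01-0✓ 011-✓ 1-00✓ 1-01✓ 1-11✓ 10-1✓ 100-✓ 11-0✓ 11-1✓ 110-✓ 111-✓
Round 2: --00 -00- -1-0 -11- 1--1 1-0- 11--
PIs = {--00, -00-, -1-0, -11-, 1--1, 1-0-, 11--}
Coverage chart:
  m0: --00,-00-
  m1: -00- ←essential
  m4: --00,-1-0
  m8: --00,-00-,1-0-
  m9: -00-,1--1,1-0-
  m11: 1--1 ←essential
  m13: 1--1,1-0-,11--
  m14: -1-0,-11-,11--
  m15: -11-,1--1,11--
Essential: -00-, 1--1
Petrick residual → -1-0
Min cover (3 terms): b'c' + bd' + ad

3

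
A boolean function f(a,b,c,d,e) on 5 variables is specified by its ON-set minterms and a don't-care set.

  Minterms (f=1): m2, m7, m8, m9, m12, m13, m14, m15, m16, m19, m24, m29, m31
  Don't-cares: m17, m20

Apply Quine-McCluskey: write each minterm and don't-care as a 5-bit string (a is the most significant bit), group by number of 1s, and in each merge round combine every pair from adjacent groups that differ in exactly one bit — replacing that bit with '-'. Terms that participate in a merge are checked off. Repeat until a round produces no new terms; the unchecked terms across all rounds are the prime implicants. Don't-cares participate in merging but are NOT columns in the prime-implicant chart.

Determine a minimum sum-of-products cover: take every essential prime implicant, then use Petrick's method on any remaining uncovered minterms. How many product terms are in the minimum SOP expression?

7

[col 0] 00010, 00111*, 01000*, 01001*, 01100*, 01101*, 01110*, 01111*, 10000*, 10001*, 10011*, 10100*, 11000*, 11101*, 11111*
[col 1] -1000, -1101*, -1111*, 0-111, 01-00*, 01-01*, 0100-*, 011-0*, 011-1*, 0110-*, 0111-*, 1-000, 10-00, 100-1, 1000-, 111-1*
[col 2] -11-1, 01-0-, 011--
Prime implicants: -1000, -11-1, 0-111, 00010, 01-0-, 011--, 1-000, 10-00, 100-1, 1000-
PI chart (minterm → PIs covering it):
  2 | 00010  (sole → essential)
  7 | 0-111  (sole → essential)
  8 | -1000,01-0-
  9 | 01-0-  (sole → essential)
  12 | 01-0-,011--
  13 | -11-1,01-0-,011--
  14 | 011--  (sole → essential)
  15 | -11-1,0-111,011--
  16 | 1-000,10-00,1000-
  19 | 100-1  (sole → essential)
  24 | -1000,1-000
  29 | -11-1  (sole → essential)
  31 | -11-1  (sole → essential)
Essential prime implicants: -11-1, 0-111, 00010, 01-0-, 011--, 100-1
Petrick residual → 1-000
Minimum SOP uses 7 PIs: bce + a'cde + a'b'c'de' + a'bd' + a'bc + ac'd'e' + ab'c'e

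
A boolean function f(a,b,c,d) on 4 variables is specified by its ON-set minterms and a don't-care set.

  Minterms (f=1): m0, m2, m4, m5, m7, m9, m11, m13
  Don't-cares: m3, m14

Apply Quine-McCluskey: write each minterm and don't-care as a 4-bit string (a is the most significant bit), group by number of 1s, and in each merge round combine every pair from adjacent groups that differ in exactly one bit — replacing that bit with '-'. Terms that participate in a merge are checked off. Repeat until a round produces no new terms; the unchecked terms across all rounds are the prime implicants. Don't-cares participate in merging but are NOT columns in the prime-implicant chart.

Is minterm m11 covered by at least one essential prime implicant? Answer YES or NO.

Round 0: 0000✓ 0010✓ 0011✓ 0100✓ 0101✓ 0111✓ 1001✓ 1011✓ 1101✓ 1110
Round 1: -011 -101 0-00 0-11 00-0 001- 01-1 010- 1-01 10-1
PIs = {-011, -101, 0-00, 0-11, 00-0, 001-, 01-1, 010-, 1-01, 10-1, 1110}
Coverage chart:
  m0: 0-00,00-0
  m2: 00-0,001-
  m4: 0-00,010-
  m5: -101,01-1,010-
  m7: 0-11,01-1
  m9: 1-01,10-1
  m11: -011,10-1
  m13: -101,1-01
(no essential prime implicants)

NO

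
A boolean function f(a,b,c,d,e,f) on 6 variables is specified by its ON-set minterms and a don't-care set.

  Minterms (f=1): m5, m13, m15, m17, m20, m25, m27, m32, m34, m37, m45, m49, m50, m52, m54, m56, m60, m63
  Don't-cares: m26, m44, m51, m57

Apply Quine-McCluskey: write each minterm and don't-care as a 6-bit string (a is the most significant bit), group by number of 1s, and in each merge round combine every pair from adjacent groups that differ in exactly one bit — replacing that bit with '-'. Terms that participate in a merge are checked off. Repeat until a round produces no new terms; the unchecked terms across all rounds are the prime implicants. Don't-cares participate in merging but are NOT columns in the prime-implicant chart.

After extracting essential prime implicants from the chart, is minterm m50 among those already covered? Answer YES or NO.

NO

size-2^0 implicants → 000101(✓)  001101(✓)  001111(✓)  010001(✓)  010100(✓)  011001(✓)  011010(✓)  011011(✓)  100000(✓)  100010(✓)  100101(✓)  101100(✓)  101101(✓)  110001(✓)  110010(✓)  110011(✓)  110100(✓)  110110(✓)  111000(✓)  111001(✓)  111100(✓)  111111
size-2^1 implicants → -00101(✓)  -01101(✓)  -10001(✓)  -10100  -11001(✓)  00-101(✓)  0011-1  01-001(✓)  0110-1  01101-  1-0010  1-1100  10-101(✓)  1000-0  10110-  11-001(✓)  11-100  110-10  1100-1  11001-  1101-0  111-00  11100-
size-2^2 implicants → -0-101  -1-001
Unchecked terms (primes): -0-101, -1-001, -10100, 0011-1, 0110-1, 01101-, 1-0010, 1-1100, 1000-0, 10110-, 11-100, 110-10, 1100-1, 11001-, 1101-0, 111-00, 11100-, 111111
Minterm coverage:
  m5 ⊆ -0-101 [E]
  m13 ⊆ -0-101,0011-1
  m15 ⊆ 0011-1 [E]
  m17 ⊆ -1-001 [E]
  m20 ⊆ -10100 [E]
  m25 ⊆ -1-001,0110-1
  m27 ⊆ 0110-1,01101-
  m32 ⊆ 1000-0 [E]
  m34 ⊆ 1-0010,1000-0
  m37 ⊆ -0-101 [E]
  m45 ⊆ -0-101,10110-
  m49 ⊆ -1-001,1100-1
  m50 ⊆ 1-0010,110-10,11001-
  m52 ⊆ -10100,11-100,1101-0
  m54 ⊆ 110-10,1101-0
  m56 ⊆ 111-00,11100-
  m60 ⊆ 1-1100,11-100,111-00
  m63 ⊆ 111111 [E]
E = {-0-101, -1-001, -10100, 0011-1, 1000-0, 111111}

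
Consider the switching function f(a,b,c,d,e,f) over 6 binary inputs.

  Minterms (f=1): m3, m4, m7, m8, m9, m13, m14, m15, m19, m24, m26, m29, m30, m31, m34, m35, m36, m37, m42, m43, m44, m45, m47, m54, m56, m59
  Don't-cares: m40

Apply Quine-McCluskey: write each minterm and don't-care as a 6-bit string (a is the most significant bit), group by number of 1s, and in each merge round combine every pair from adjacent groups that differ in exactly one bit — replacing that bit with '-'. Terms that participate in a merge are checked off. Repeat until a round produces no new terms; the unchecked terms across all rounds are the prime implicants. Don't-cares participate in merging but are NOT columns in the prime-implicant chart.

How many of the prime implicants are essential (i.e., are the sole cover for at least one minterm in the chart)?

9

[col 0] 000011*, 000100*, 000111*, 001000*, 001001*, 001101*, 001110*, 001111*, 010011*, 011000*, 011010*, 011101*, 011110*, 011111*, 100010*, 100011*, 100100*, 100101*, 101000*, 101010*, 101011*, 101100*, 101101*, 101111*, 110110, 111000*, 111011*
[col 1] -00011, -00100, -01000*, -01101*, -01111*, -11000*, 0-0011, 0-1000*, 0-1101*, 0-1110*, 0-1111*, 00-111, 000-11, 001-01, 00100-, 0011-1*, 00111-*, 011-10, 0110-0, 0111-1*, 01111-*, 1-1000*, 1-1011, 10-010*, 10-011*, 10-100*, 10-101*, 10001-*, 10010-*, 101-00, 101-11, 1010-0, 10101-*, 1011-1*, 10110-*
[col 2] --1000, -011-1, 0-11-1, 0-111-, 10-01-, 10-10-
Prime implicants: --1000, -00011, -00100, -011-1, 0-0011, 0-11-1, 0-111-, 00-111, 000-11, 001-01, 00100-, 011-10, 0110-0, 1-1011, 10-01-, 10-10-, 101-00, 101-11, 1010-0, 110110
PI chart (minterm → PIs covering it):
  3 | -00011,0-0011,000-11
  4 | -00100  (sole → essential)
  7 | 00-111,000-11
  8 | --1000,00100-
  9 | 001-01,00100-
  13 | -011-1,0-11-1,001-01
  14 | 0-111-  (sole → essential)
  15 | -011-1,0-11-1,0-111-,00-111
  19 | 0-0011  (sole → essential)
  24 | --1000,0110-0
  26 | 011-10,0110-0
  29 | 0-11-1  (sole → essential)
  30 | 0-111-,011-10
  31 | 0-11-1,0-111-
  34 | 10-01-  (sole → essential)
  35 | -00011,10-01-
  36 | -00100,10-10-
  37 | 10-10-  (sole → essential)
  42 | 10-01-,1010-0
  43 | 1-1011,10-01-,101-11
  44 | 10-10-,101-00
  45 | -011-1,10-10-
  47 | -011-1,101-11
  54 | 110110  (sole → essential)
  56 | --1000  (sole → essential)
  59 | 1-1011  (sole → essential)
Essential prime implicants: --1000, -00100, 0-0011, 0-11-1, 0-111-, 1-1011, 10-01-, 10-10-, 110110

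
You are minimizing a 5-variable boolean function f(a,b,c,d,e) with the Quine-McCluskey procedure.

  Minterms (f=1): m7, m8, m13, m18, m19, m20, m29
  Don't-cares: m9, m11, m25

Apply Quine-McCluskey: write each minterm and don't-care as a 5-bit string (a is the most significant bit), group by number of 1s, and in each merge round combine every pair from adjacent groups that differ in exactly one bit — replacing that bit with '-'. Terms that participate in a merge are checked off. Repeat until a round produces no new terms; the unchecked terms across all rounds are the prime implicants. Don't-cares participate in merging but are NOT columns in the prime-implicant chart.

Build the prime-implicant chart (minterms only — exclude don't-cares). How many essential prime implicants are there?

Round 0: 00111 01000✓ 01001✓ 01011✓ 01101✓ 10010✓ 10011✓ 10100 11001✓ 11101✓
Round 1: -1001✓ -1101✓ 01-01✓ 010-1 0100- 1001- 11-01✓
Round 2: -1-01
PIs = {-1-01, 00111, 010-1, 0100-, 1001-, 10100}
Coverage chart:
  m7: 00111 ←essential
  m8: 0100- ←essential
  m13: -1-01 ←essential
  m18: 1001- ←essential
  m19: 1001- ←essential
  m20: 10100 ←essential
  m29: -1-01 ←essential
Essential: -1-01, 00111, 0100-, 1001-, 10100

5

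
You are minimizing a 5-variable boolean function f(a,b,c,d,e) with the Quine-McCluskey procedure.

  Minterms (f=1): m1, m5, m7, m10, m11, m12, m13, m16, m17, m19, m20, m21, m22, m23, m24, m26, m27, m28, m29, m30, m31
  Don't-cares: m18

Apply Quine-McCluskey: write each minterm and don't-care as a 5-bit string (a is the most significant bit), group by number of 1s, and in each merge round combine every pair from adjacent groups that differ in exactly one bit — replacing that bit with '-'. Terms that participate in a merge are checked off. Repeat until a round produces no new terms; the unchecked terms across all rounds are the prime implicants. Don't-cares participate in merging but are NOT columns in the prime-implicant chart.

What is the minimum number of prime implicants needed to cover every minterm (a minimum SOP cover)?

6

Round 0: 00001✓ 00101✓ 00111✓ 01010✓ 01011✓ 01100✓ 01101✓ 10000✓ 10001✓ 10010✓ 10011✓ 10100✓ 10101✓ 10110✓ 10111✓ 11000✓ 11010✓ 11011✓ 11100✓ 11101✓ 11110✓ 11111✓
Round 1: -0001✓ -0101✓ -0111✓ -1010✓ -1011✓ -1100✓ -1101✓ 0-101✓ 00-01✓ 001-1✓ 0101-✓ 0110-✓ 1-000✓ 1-010✓ 1-011✓ 1-100✓ 1-101✓ 1-110✓ 1-111✓ 10-00✓ 10-01✓ 10-10✓ 10-11✓ 100-0✓ 100-1✓ 1000-✓ 1001-✓ 101-0✓ 101-1✓ 1010-✓ 1011-✓ 11-00✓ 11-10✓ 11-11✓ 110-0✓ 1101-✓ 111-0✓ 111-1✓ 1110-✓ 1111-✓
Round 2: --101 -0-01 -01-1 -101- -110- 1--00✓ 1--10✓ 1--11✓ 1-0-0✓ 1-01-✓ 1-1-0✓ 1-1-1✓ 1-10-✓ 1-11-✓ 10--0✓ 10--1✓ 10-0-✓ 10-1-✓ 100--✓ 101--✓ 11--0✓ 11-1-✓ 111--✓
Round 3: 1---0 1--1- 1-1-- 10---
PIs = {--101, -0-01, -01-1, -101-, -110-, 1---0, 1--1-, 1-1--, 10---}
Coverage chart:
  m1: -0-01 ←essential
  m5: --101,-0-01,-01-1
  m7: -01-1 ←essential
  m10: -101- ←essential
  m11: -101- ←essential
  m12: -110- ←essential
  m13: --101,-110-
  m16: 1---0,10---
  m17: -0-01,10---
  m19: 1--1-,10---
  m20: 1---0,1-1--,10---
  m21: --101,-0-01,-01-1,1-1--,10---
  m22: 1---0,1--1-,1-1--,10---
  m23: -01-1,1--1-,1-1--,10---
  m24: 1---0 ←essential
  m26: -101-,1---0,1--1-
  m27: -101-,1--1-
  m28: -110-,1---0,1-1--
  m29: --101,-110-,1-1--
  m30: 1---0,1--1-,1-1--
  m31: 1--1-,1-1--
Essential: -0-01, -01-1, -101-, -110-, 1---0
Petrick residual → 1--1-
Min cover (6 terms): b'd'e + b'ce + bc'd + bcd' + ae' + ad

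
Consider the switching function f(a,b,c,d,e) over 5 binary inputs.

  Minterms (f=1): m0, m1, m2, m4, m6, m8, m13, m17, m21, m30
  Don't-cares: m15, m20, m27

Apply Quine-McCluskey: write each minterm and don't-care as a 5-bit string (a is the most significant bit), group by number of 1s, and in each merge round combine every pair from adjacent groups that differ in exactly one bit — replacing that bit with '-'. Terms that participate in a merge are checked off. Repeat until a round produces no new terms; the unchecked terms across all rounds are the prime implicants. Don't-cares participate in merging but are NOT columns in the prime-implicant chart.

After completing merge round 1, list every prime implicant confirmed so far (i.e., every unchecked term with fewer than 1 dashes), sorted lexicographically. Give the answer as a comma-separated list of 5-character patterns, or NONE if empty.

11011, 11110

Round 0: 00000✓ 00001✓ 00010✓ 00100✓ 00110✓ 01000✓ 01101✓ 01111✓ 10001✓ 10100✓ 10101✓ 11011 11110
Round 1: -0001 -0100 0-000 00-00✓ 00-10✓ 000-0✓ 0000- 001-0✓ 011-1 10-01 1010-
Round 2: 00--0
PIs = {-0001, -0100, 0-000, 00--0, 0000-, 011-1, 10-01, 1010-, 11011, 11110}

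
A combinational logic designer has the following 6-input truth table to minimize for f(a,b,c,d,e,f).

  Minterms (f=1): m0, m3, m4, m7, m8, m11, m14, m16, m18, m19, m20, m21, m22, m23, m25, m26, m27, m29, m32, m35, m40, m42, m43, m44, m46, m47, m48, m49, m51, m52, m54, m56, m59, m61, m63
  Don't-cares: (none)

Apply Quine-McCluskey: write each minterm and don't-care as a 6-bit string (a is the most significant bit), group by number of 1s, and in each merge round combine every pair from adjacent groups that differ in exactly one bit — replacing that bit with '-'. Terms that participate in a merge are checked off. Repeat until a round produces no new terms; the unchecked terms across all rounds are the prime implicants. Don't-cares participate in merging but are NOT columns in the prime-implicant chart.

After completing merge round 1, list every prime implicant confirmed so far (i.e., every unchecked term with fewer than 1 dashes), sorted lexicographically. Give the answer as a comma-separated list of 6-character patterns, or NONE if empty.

size-2^0 implicants → 000000(✓)  000011(✓)  000100(✓)  000111(✓)  001000(✓)  001011(✓)  001110(✓)  010000(✓)  010010(✓)  010011(✓)  010100(✓)  010101(✓)  010110(✓)  010111(✓)  011001(✓)  011010(✓)  011011(✓)  011101(✓)  100000(✓)  100011(✓)  101000(✓)  101010(✓)  101011(✓)  101100(✓)  101110(✓)  101111(✓)  110000(✓)  110001(✓)  110011(✓)  110100(✓)  110110(✓)  111000(✓)  111011(✓)  111101(✓)  111111(✓)
size-2^1 implicants → -00000(✓)  -00011(✓)  -01000(✓)  -01011(✓)  -01110  -10000(✓)  -10011(✓)  -10100(✓)  -10110(✓)  -11011(✓)  -11101  0-0000(✓)  0-0011(✓)  0-0100(✓)  0-0111(✓)  0-1011(✓)  00-000(✓)  00-011(✓)  000-00(✓)  000-11(✓)  01-010(✓)  01-011(✓)  01-101  010-00(✓)  010-10(✓)  010-11(✓)  0100-0(✓)  01001-(✓)  0101-0(✓)  0101-1(✓)  01010-(✓)  01011-(✓)  011-01  0110-1  01101-(✓)  1-0000(✓)  1-0011(✓)  1-1000(✓)  1-1011(✓)  1-1111(✓)  10-000(✓)  10-011(✓)  101-00(✓)  101-10(✓)  101-11(✓)  1010-0(✓)  10101-(✓)  1011-0(✓)  10111-(✓)  11-000(✓)  11-011(✓)  110-00(✓)  1100-1  11000-  1101-0(✓)  111-11(✓)  1111-1
size-2^2 implicants → --0000  --0011(✓)  --1011(✓)  -0-000  -0-011(✓)  -1-011(✓)  -10-00  -101-0  0--011(✓)  0-0-00  0-0-11  01-01-  010--0  010-1-  0101--  1--000  1--011(✓)  1-1-11  101--0  101-1-
size-2^3 implicants → ---011
Unchecked terms (primes): ---011, --0000, -0-000, -01110, -10-00, -101-0, -11101, 0-0-00, 0-0-11, 01-01-, 01-101, 010--0, 010-1-, 0101--, 011-01, 0110-1, 1--000, 1-1-11, 101--0, 101-1-, 1100-1, 11000-, 1111-1

NONE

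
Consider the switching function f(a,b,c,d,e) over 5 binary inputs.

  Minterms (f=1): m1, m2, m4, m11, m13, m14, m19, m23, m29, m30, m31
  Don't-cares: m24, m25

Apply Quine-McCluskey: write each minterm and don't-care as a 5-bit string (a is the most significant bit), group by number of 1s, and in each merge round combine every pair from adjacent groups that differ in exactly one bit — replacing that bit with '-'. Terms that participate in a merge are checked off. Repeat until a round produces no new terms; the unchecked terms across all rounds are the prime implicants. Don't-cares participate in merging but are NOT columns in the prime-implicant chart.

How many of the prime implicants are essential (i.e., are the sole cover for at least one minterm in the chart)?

7

size-2^0 implicants → 00001  00010  00100  01011  01101(✓)  01110(✓)  10011(✓)  10111(✓)  11000(✓)  11001(✓)  11101(✓)  11110(✓)  11111(✓)
size-2^1 implicants → -1101  -1110  1-111  10-11  11-01  1100-  111-1  1111-
Unchecked terms (primes): -1101, -1110, 00001, 00010, 00100, 01011, 1-111, 10-11, 11-01, 1100-, 111-1, 1111-
Minterm coverage:
  m1 ⊆ 00001 [E]
  m2 ⊆ 00010 [E]
  m4 ⊆ 00100 [E]
  m11 ⊆ 01011 [E]
  m13 ⊆ -1101 [E]
  m14 ⊆ -1110 [E]
  m19 ⊆ 10-11 [E]
  m23 ⊆ 1-111,10-11
  m29 ⊆ -1101,11-01,111-1
  m30 ⊆ -1110,1111-
  m31 ⊆ 1-111,111-1,1111-
E = {-1101, -1110, 00001, 00010, 00100, 01011, 10-11}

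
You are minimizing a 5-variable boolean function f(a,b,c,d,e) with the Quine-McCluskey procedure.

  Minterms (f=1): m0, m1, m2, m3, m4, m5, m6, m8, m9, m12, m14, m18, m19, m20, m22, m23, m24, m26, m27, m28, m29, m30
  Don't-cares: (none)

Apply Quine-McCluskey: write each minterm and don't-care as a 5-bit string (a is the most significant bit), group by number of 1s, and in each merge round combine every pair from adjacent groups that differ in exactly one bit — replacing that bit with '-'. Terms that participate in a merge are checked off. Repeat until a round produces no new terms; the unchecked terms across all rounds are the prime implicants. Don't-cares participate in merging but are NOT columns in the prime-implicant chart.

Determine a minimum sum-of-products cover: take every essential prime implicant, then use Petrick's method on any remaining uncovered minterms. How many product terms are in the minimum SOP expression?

Round 0: 00000✓ 00001✓ 00010✓ 00011✓ 00100✓ 00101✓ 00110✓ 01000✓ 01001✓ 01100✓ 01110✓ 10010✓ 10011✓ 10100✓ 10110✓ 10111✓ 11000✓ 11010✓ 11011✓ 11100✓ 11101✓ 11110✓
Round 1: -0010✓ -0011✓ -0100✓ -0110✓ -1000✓ -1100✓ -1110✓ 0-000✓ 0-001✓ 0-100✓ 0-110✓ 00-00✓ 00-01✓ 00-10✓ 000-0✓ 000-1✓ 0000-✓ 0001-✓ 001-0✓ 0010-✓ 01-00✓ 0100-✓ 011-0✓ 1-010✓ 1-011✓ 1-100✓ 1-110✓ 10-10✓ 10-11✓ 1001-✓ 101-0✓ 1011-✓ 11-00✓ 11-10✓ 110-0✓ 1101-✓ 111-0✓ 1110-
Round 2: --100✓ --110✓ -0-10 -001- -01-0✓ -1-00 -11-0✓ 0--00 0-00- 0-1-0✓ 00--0 00-0- 000-- 1--10 1-01- 1-1-0✓ 10-1- 11--0
Round 3: --1-0
PIs = {--1-0, -0-10, -001-, -1-00, 0--00, 0-00-, 00--0, 00-0-, 000--, 1--10, 1-01-, 10-1-, 11--0, 1110-}
Coverage chart:
  m0: 0--00,0-00-,00--0,00-0-,000--
  m1: 0-00-,00-0-,000--
  m2: -0-10,-001-,00--0,000--
  m3: -001-,000--
  m4: --1-0,0--00,00--0,00-0-
  m5: 00-0- ←essential
  m6: --1-0,-0-10,00--0
  m8: -1-00,0--00,0-00-
  m9: 0-00- ←essential
  m12: --1-0,-1-00,0--00
  m14: --1-0 ←essential
  m18: -0-10,-001-,1--10,1-01-,10-1-
  m19: -001-,1-01-,10-1-
  m20: --1-0 ←essential
  m22: --1-0,-0-10,1--10,10-1-
  m23: 10-1- ←essential
  m24: -1-00,11--0
  m26: 1--10,1-01-,11--0
  m27: 1-01- ←essential
  m28: --1-0,-1-00,11--0,1110-
  m29: 1110- ←essential
  m30: --1-0,1--10,11--0
Essential: --1-0, 0-00-, 00-0-, 1-01-, 10-1-, 1110-
Petrick residual → -001-, -1-00
Min cover (8 terms): ce' + b'c'd + bd'e' + a'c'd' + a'b'd' + ac'd + ab'd + abcd'

8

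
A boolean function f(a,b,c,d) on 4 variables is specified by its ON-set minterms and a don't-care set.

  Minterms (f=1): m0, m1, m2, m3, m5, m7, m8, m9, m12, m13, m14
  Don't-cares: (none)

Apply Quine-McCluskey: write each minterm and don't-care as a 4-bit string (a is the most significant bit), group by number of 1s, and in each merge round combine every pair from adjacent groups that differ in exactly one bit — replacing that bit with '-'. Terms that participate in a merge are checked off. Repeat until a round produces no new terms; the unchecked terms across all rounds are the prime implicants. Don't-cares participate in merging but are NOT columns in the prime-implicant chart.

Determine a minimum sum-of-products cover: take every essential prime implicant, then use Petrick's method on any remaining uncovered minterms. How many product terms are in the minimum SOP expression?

[col 0] 0000*, 0001*, 0010*, 0011*, 0101*, 0111*, 1000*, 1001*, 1100*, 1101*, 1110*
[col 1] -000*, -001*, -101*, 0-01*, 0-11*, 00-0*, 00-1*, 000-*, 001-*, 01-1*, 1-00*, 1-01*, 100-*, 11-0, 110-*
[col 2] --01, -00-, 0--1, 00--, 1-0-
Prime implicants: --01, -00-, 0--1, 00--, 1-0-, 11-0
PI chart (minterm → PIs covering it):
  0 | -00-,00--
  1 | --01,-00-,0--1,00--
  2 | 00--  (sole → essential)
  3 | 0--1,00--
  5 | --01,0--1
  7 | 0--1  (sole → essential)
  8 | -00-,1-0-
  9 | --01,-00-,1-0-
  12 | 1-0-,11-0
  13 | --01,1-0-
  14 | 11-0  (sole → essential)
Essential prime implicants: 0--1, 00--, 11-0
Petrick residual → 1-0-
Minimum SOP uses 4 PIs: a'd + a'b' + ac' + abd'

4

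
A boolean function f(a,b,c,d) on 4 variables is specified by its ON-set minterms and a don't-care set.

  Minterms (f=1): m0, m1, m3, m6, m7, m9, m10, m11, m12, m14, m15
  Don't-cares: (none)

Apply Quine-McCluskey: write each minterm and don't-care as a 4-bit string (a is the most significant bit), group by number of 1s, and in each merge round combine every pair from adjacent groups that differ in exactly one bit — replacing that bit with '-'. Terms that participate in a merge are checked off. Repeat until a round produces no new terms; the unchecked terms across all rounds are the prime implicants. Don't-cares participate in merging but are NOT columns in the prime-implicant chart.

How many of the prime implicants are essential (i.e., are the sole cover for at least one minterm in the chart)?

size-2^0 implicants → 0000(✓)  0001(✓)  0011(✓)  0110(✓)  0111(✓)  1001(✓)  1010(✓)  1011(✓)  1100(✓)  1110(✓)  1111(✓)
size-2^1 implicants → -001(✓)  -011(✓)  -110(✓)  -111(✓)  0-11(✓)  00-1(✓)  000-  011-(✓)  1-10(✓)  1-11(✓)  10-1(✓)  101-(✓)  11-0  111-(✓)
size-2^2 implicants → --11  -0-1  -11-  1-1-
Unchecked terms (primes): --11, -0-1, -11-, 000-, 1-1-, 11-0
Minterm coverage:
  m0 ⊆ 000- [E]
  m1 ⊆ -0-1,000-
  m3 ⊆ --11,-0-1
  m6 ⊆ -11- [E]
  m7 ⊆ --11,-11-
  m9 ⊆ -0-1 [E]
  m10 ⊆ 1-1- [E]
  m11 ⊆ --11,-0-1,1-1-
  m12 ⊆ 11-0 [E]
  m14 ⊆ -11-,1-1-,11-0
  m15 ⊆ --11,-11-,1-1-
E = {-0-1, -11-, 000-, 1-1-, 11-0}

5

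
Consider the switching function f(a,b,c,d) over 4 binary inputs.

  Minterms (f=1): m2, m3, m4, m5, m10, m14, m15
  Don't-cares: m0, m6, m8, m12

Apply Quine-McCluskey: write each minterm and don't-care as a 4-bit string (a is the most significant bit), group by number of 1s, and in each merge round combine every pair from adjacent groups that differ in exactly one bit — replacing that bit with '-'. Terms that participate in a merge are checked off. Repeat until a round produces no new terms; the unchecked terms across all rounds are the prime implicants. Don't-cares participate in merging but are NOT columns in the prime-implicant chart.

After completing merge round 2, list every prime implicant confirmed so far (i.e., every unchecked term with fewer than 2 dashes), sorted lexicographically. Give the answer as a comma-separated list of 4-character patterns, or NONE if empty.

[col 0] 0000*, 0010*, 0011*, 0100*, 0101*, 0110*, 1000*, 1010*, 1100*, 1110*, 1111*
[col 1] -000*, -010*, -100*, -110*, 0-00*, 0-10*, 00-0*, 001-, 01-0*, 010-, 1-00*, 1-10*, 10-0*, 11-0*, 111-
[col 2] --00*, --10*, -0-0*, -1-0*, 0--0*, 1--0*
[col 3] ---0
Prime implicants: ---0, 001-, 010-, 111-

001-, 010-, 111-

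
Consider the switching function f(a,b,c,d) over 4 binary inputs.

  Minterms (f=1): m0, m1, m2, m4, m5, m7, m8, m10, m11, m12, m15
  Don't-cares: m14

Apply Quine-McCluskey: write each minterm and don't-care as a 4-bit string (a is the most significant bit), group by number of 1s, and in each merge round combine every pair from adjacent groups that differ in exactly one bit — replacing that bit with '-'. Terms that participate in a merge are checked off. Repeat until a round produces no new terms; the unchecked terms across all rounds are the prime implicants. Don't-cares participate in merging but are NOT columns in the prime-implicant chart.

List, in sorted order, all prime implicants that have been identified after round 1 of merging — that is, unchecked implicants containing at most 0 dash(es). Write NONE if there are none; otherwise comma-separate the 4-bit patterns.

size-2^0 implicants → 0000(✓)  0001(✓)  0010(✓)  0100(✓)  0101(✓)  0111(✓)  1000(✓)  1010(✓)  1011(✓)  1100(✓)  1110(✓)  1111(✓)
size-2^1 implicants → -000(✓)  -010(✓)  -100(✓)  -111  0-00(✓)  0-01(✓)  00-0(✓)  000-(✓)  01-1  010-(✓)  1-00(✓)  1-10(✓)  1-11(✓)  10-0(✓)  101-(✓)  11-0(✓)  111-(✓)
size-2^2 implicants → --00  -0-0  0-0-  1--0  1-1-
Unchecked terms (primes): --00, -0-0, -111, 0-0-, 01-1, 1--0, 1-1-

NONE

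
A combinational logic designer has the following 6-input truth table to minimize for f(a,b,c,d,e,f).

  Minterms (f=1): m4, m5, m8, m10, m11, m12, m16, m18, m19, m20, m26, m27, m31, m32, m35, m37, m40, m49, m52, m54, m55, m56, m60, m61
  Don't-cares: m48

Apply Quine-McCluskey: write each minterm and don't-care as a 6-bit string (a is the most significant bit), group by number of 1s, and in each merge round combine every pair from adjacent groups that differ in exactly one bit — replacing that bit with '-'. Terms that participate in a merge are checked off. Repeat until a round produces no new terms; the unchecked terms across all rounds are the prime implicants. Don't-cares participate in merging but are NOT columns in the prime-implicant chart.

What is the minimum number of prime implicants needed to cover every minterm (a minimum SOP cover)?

12

[col 0] 000100*, 000101*, 001000*, 001010*, 001011*, 001100*, 010000*, 010010*, 010011*, 010100*, 011010*, 011011*, 011111*, 100000*, 100011, 100101*, 101000*, 110000*, 110001*, 110100*, 110110*, 110111*, 111000*, 111100*, 111101*
[col 1] -00101, -01000, -10000*, -10100*, 0-0100, 0-1010*, 0-1011*, 00-100, 00010-, 001-00, 0010-0, 00101-*, 01-010*, 01-011*, 010-00*, 0100-0, 01001-*, 011-11, 01101-*, 1-0000*, 1-1000*, 10-000*, 11-000*, 11-100*, 110-00*, 11000-, 1101-0, 11011-, 111-00*, 11110-
[col 2] -10-00, 0-101-, 01-01-, 1--000, 11--00
Prime implicants: -00101, -01000, -10-00, 0-0100, 0-101-, 00-100, 00010-, 001-00, 0010-0, 01-01-, 0100-0, 011-11, 1--000, 100011, 11--00, 11000-, 1101-0, 11011-, 11110-
PI chart (minterm → PIs covering it):
  4 | 0-0100,00-100,00010-
  5 | -00101,00010-
  8 | -01000,001-00,0010-0
  10 | 0-101-,0010-0
  11 | 0-101-  (sole → essential)
  12 | 00-100,001-00
  16 | -10-00,0100-0
  18 | 01-01-,0100-0
  19 | 01-01-  (sole → essential)
  20 | -10-00,0-0100
  26 | 0-101-,01-01-
  27 | 0-101-,01-01-,011-11
  31 | 011-11  (sole → essential)
  32 | 1--000  (sole → essential)
  35 | 100011  (sole → essential)
  37 | -00101  (sole → essential)
  40 | -01000,1--000
  49 | 11000-  (sole → essential)
  52 | -10-00,11--00,1101-0
  54 | 1101-0,11011-
  55 | 11011-  (sole → essential)
  56 | 1--000,11--00
  60 | 11--00,11110-
  61 | 11110-  (sole → essential)
Essential prime implicants: -00101, 0-101-, 01-01-, 011-11, 1--000, 100011, 11000-, 11011-, 11110-
Petrick residual → -01000, -10-00, 00-100
Minimum SOP uses 12 PIs: b'c'de'f + b'cd'e'f' + bc'e'f' + a'cd'e + a'b'de'f' + a'bd'e + a'bcef + ad'e'f' + ab'c'd'ef + abc'd'e' + abc'de + abcde'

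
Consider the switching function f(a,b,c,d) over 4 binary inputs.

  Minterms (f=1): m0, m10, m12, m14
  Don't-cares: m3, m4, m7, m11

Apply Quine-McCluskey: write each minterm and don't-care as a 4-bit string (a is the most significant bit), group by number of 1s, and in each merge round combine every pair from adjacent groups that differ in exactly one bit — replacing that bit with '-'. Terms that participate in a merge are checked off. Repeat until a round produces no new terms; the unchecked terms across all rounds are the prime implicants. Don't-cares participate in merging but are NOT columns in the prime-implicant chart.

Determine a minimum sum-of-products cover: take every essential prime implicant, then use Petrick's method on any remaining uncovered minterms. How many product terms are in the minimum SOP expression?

3

Round 0: 0000✓ 0011✓ 0100✓ 0111✓ 1010✓ 1011✓ 1100✓ 1110✓
Round 1: -011 -100 0-00 0-11 1-10 101- 11-0
PIs = {-011, -100, 0-00, 0-11, 1-10, 101-, 11-0}
Coverage chart:
  m0: 0-00 ←essential
  m10: 1-10,101-
  m12: -100,11-0
  m14: 1-10,11-0
Essential: 0-00
Petrick residual → -100, 1-10
Min cover (3 terms): bc'd' + a'c'd' + acd'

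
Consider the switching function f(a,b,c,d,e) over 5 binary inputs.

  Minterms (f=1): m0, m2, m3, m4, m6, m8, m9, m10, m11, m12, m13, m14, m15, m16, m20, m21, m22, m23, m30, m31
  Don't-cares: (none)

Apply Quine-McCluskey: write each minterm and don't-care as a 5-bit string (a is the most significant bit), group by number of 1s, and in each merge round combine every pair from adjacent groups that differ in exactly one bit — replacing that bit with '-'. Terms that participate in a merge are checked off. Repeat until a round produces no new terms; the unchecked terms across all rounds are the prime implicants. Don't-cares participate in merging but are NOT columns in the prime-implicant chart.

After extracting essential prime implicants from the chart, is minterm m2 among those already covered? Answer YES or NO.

size-2^0 implicants → 00000(✓)  00010(✓)  00011(✓)  00100(✓)  00110(✓)  01000(✓)  01001(✓)  01010(✓)  01011(✓)  01100(✓)  01101(✓)  01110(✓)  01111(✓)  10000(✓)  10100(✓)  10101(✓)  10110(✓)  10111(✓)  11110(✓)  11111(✓)
size-2^1 implicants → -0000(✓)  -0100(✓)  -0110(✓)  -1110(✓)  -1111(✓)  0-000(✓)  0-010(✓)  0-011(✓)  0-100(✓)  0-110(✓)  00-00(✓)  00-10(✓)  000-0(✓)  0001-(✓)  001-0(✓)  01-00(✓)  01-01(✓)  01-10(✓)  01-11(✓)  010-0(✓)  010-1(✓)  0100-(✓)  0101-(✓)  011-0(✓)  011-1(✓)  0110-(✓)  0111-(✓)  1-110(✓)  1-111(✓)  10-00(✓)  101-0(✓)  101-1(✓)  1010-(✓)  1011-(✓)  1111-(✓)
size-2^2 implicants → --110  -0-00  -01-0  -111-  0--00(✓)  0--10(✓)  0-0-0(✓)  0-01-  0-1-0(✓)  00--0(✓)  01--0(✓)  01--1(✓)  01-0-(✓)  01-1-(✓)  010--(✓)  011--(✓)  1-11-  101--
size-2^3 implicants → 0---0  01---
Unchecked terms (primes): --110, -0-00, -01-0, -111-, 0---0, 0-01-, 01---, 1-11-, 101--
Minterm coverage:
  m0 ⊆ -0-00,0---0
  m2 ⊆ 0---0,0-01-
  m3 ⊆ 0-01- [E]
  m4 ⊆ -0-00,-01-0,0---0
  m6 ⊆ --110,-01-0,0---0
  m8 ⊆ 0---0,01---
  m9 ⊆ 01--- [E]
  m10 ⊆ 0---0,0-01-,01---
  m11 ⊆ 0-01-,01---
  m12 ⊆ 0---0,01---
  m13 ⊆ 01--- [E]
  m14 ⊆ --110,-111-,0---0,01---
  m15 ⊆ -111-,01---
  m16 ⊆ -0-00 [E]
  m20 ⊆ -0-00,-01-0,101--
  m21 ⊆ 101-- [E]
  m22 ⊆ --110,-01-0,1-11-,101--
  m23 ⊆ 1-11-,101--
  m30 ⊆ --110,-111-,1-11-
  m31 ⊆ -111-,1-11-
E = {-0-00, 0-01-, 01---, 101--}

YES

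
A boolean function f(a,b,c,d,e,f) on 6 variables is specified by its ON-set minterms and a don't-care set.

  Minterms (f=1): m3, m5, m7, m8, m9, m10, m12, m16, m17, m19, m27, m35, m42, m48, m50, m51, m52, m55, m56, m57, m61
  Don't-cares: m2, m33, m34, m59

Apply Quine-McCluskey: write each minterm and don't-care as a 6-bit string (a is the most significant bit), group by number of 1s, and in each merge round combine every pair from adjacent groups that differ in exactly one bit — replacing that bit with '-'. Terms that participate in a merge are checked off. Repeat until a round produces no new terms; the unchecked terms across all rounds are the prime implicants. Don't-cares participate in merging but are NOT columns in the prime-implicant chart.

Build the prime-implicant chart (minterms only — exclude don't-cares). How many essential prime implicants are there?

8

Round 0: 000010✓ 000011✓ 000101✓ 000111✓ 001000✓ 001001✓ 001010✓ 001100✓ 010000✓ 010001✓ 010011✓ 011011✓ 100001✓ 100010✓ 100011✓ 101010✓ 110000✓ 110010✓ 110011✓ 110100✓ 110111✓ 111000✓ 111001✓ 111011✓ 111101✓
Round 1: -00010✓ -00011✓ -01010✓ -10000 -10011✓ -11011✓ 0-0011✓ 00-010✓ 000-11 00001-✓ 0001-1 001-00 0010-0 00100- 01-011✓ 0100-1 01000- 1-0010✓ 1-0011✓ 10-010✓ 1000-1 10001-✓ 11-000 11-011✓ 110-00 110-11 1100-0 11001-✓ 111-01 1110-1 11100-
Round 2: --0011 -0-010 -0001- -1-011 1-001-
PIs = {--0011, -0-010, -0001-, -1-011, -10000, 000-11, 0001-1, 001-00, 0010-0, 00100-, 0100-1, 01000-, 1-001-, 1000-1, 11-000, 110-00, 110-11, 1100-0, 111-01, 1110-1, 11100-}
Coverage chart:
  m3: --0011,-0001-,000-11
  m5: 0001-1 ←essential
  m7: 000-11,0001-1
  m8: 001-00,0010-0,00100-
  m9: 00100- ←essential
  m10: -0-010,0010-0
  m12: 001-00 ←essential
  m16: -10000,01000-
  m17: 0100-1,01000-
  m19: --0011,-1-011,0100-1
  m27: -1-011 ←essential
  m35: --0011,-0001-,1-001-,1000-1
  m42: -0-010 ←essential
  m48: -10000,11-000,110-00,1100-0
  m50: 1-001-,1100-0
  m51: --0011,-1-011,1-001-,110-11
  m52: 110-00 ←essential
  m55: 110-11 ←essential
  m56: 11-000,11100-
  m57: 111-01,1110-1,11100-
  m61: 111-01 ←essential
Essential: -0-010, -1-011, 0001-1, 001-00, 00100-, 110-00, 110-11, 111-01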